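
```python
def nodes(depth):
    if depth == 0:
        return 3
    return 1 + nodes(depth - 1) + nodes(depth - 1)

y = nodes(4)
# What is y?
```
Call trace (a repeated sub-call is expanded the first time; later identical calls just restate its return value):
nodes(depth=4)
  nodes(depth=3)
    nodes(depth=2)
      nodes(depth=1)
        nodes(depth=0)
        -> return 3
        nodes(depth=0)
        -> return 3
      -> return 7
      nodes(depth=1) -> return 7  (same call as traced above)
    -> return 15
    nodes(depth=2) -> return 15  (same call as traced above)
  -> return 31
  nodes(depth=3) -> return 31  (same call as traced above)
-> return 63

Final answer: 63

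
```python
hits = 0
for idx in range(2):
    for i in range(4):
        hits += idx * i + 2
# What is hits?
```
Trace:
  hits=0
  hits=2, idx=0, i=0
  hits=4, idx=0, i=1
  hits=6, idx=0, i=2
  hits=8, idx=0, i=3
  hits=10, idx=1, i=0
  hits=13, idx=1, i=1
  hits=17, idx=1, i=2
  hits=22, idx=1, i=3

Final answer: 22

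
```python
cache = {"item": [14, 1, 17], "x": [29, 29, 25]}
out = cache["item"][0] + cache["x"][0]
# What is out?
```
Trace:
  cache={'item': [14, 1, 17], 'x': [29, 29, 25]}
  cache={'item': [14, 1, 17], 'x': [29, 29, 25]}, out=43

Final answer: 43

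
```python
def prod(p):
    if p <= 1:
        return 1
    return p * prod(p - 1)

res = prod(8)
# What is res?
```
Call trace:
prod(p=8)
  prod(p=7)
    prod(p=6)
      prod(p=5)
        prod(p=4)
          prod(p=3)
            prod(p=2)
              prod(p=1)
              -> return 1
            -> return 2
          -> return 6
        -> return 24
      -> return 120
    -> return 720
  -> return 5040
-> return 40320

Final answer: 40320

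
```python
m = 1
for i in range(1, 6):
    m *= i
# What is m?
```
Trace:
  m=1
  m=1, i=1
  m=2, i=2
  m=6, i=3
  m=24, i=4
  m=120, i=5

Final answer: 120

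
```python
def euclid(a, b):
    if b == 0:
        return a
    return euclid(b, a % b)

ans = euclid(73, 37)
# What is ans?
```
Call trace:
euclid(a=73, b=37)
  euclid(a=37, b=36)
    euclid(a=36, b=1)
      euclid(a=1, b=0)
      -> return 1
    -> return 1
  -> return 1
-> return 1

Final answer: 1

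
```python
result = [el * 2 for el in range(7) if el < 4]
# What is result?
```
Trace:
  el=0
  el=1
  el=2
  el=3
  el=4
  el=5
  el=6
  result=[0, 2, 4, 6]

Final answer: [0, 2, 4, 6]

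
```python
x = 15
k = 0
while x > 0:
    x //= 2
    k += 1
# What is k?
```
Trace:
  x=15
  x=15, k=0
  x=7, k=1
  x=3, k=2
  x=1, k=3
  x=0, k=4

Final answer: 4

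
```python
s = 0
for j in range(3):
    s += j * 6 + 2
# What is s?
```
Trace:
  s=0
  s=2, j=0
  s=10, j=1
  s=24, j=2

Final answer: 24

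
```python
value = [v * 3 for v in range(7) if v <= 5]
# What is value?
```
Trace:
  v=0
  v=1
  v=2
  v=3
  v=4
  v=5
  v=6
  value=[0, 3, 6, 9, 12, 15]

Final answer: [0, 3, 6, 9, 12, 15]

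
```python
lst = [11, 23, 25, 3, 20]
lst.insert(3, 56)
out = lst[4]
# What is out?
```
Trace:
  lst=[11, 23, 25, 3, 20]
  lst=[11, 23, 25, 56, 3, 20]
  lst=[11, 23, 25, 56, 3, 20], out=3

Final answer: 3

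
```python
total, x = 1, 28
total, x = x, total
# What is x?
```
Trace:
  total=1, x=28
  total=28, x=1

Final answer: 1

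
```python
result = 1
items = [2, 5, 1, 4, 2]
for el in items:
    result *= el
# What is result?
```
Trace:
  result=1
  result=2, el=2
  result=10, el=5
  result=10, el=1
  result=40, el=4
  result=80, el=2

Final answer: 80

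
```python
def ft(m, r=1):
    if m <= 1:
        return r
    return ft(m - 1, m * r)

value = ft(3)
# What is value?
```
Call trace:
ft(m=3, r=1)
  ft(m=2, r=3)
    ft(m=1, r=6)
    -> return 6
  -> return 6
-> return 6

Final answer: 6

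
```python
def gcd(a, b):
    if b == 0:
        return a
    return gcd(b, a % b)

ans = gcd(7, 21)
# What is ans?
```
Call trace:
gcd(a=7, b=21)
  gcd(a=21, b=7)
    gcd(a=7, b=0)
    -> return 7
  -> return 7
-> return 7

Final answer: 7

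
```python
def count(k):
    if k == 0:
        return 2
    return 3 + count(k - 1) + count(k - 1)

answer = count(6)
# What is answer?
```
Call trace (a repeated sub-call is expanded the first time; later identical calls just restate its return value):
count(k=6)
  count(k=5)
    count(k=4)
      count(k=3)
        count(k=2)
          count(k=1)
            count(k=0)
            -> return 2
            count(k=0)
            -> return 2
          -> return 7
          count(k=1) -> return 7  (same call as traced above)
        -> return 17
        count(k=2) -> return 17  (same call as traced above)
      -> return 37
      count(k=3) -> return 37  (same call as traced above)
    -> return 77
    count(k=4) -> return 77  (same call as traced above)
  -> return 157
  count(k=5) -> return 157  (same call as traced above)
-> return 317

Final answer: 317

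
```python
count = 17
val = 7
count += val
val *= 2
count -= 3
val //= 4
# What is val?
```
Trace:
  count=17
  count=17, val=7
  count=24, val=7
  count=24, val=14
  count=21, val=14
  count=21, val=3

Final answer: 3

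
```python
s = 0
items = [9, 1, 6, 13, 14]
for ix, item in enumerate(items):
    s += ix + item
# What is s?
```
Trace:
  s=0
  s=9, ix=0, item=9
  s=11, ix=1, item=1
  s=19, ix=2, item=6
  s=35, ix=3, item=13
  s=53, ix=4, item=14

Final answer: 53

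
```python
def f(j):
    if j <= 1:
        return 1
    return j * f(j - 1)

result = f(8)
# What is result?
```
Call trace:
f(j=8)
  f(j=7)
    f(j=6)
      f(j=5)
        f(j=4)
          f(j=3)
            f(j=2)
              f(j=1)
              -> return 1
            -> return 2
          -> return 6
        -> return 24
      -> return 120
    -> return 720
  -> return 5040
-> return 40320

Final answer: 40320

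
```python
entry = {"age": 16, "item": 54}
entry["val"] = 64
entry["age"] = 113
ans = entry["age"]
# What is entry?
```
Trace:
  entry={'age': 16, 'item': 54}
  entry={'age': 16, 'item': 54, 'val': 64}
  entry={'age': 113, 'item': 54, 'val': 64}
  entry={'age': 113, 'item': 54, 'val': 64}, ans=113

Final answer: {'age': 113, 'item': 54, 'val': 64}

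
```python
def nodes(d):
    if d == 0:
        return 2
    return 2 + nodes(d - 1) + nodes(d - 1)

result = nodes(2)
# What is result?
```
Call trace (a repeated sub-call is expanded the first time; later identical calls just restate its return value):
nodes(d=2)
  nodes(d=1)
    nodes(d=0)
    -> return 2
    nodes(d=0)
    -> return 2
  -> return 6
  nodes(d=1) -> return 6  (same call as traced above)
-> return 14

Final answer: 14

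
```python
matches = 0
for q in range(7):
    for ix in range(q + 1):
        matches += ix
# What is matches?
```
Trace:
  matches=0
  matches=0, q=0, ix=0
  matches=0, q=1, ix=0
  matches=1, q=1, ix=1
  matches=1, q=2, ix=0
  matches=2, q=2, ix=1
  matches=4, q=2, ix=2
  matches=4, q=3, ix=0
  matches=5, q=3, ix=1
  matches=7, q=3, ix=2
  matches=10, q=3, ix=3
  matches=10, q=4, ix=0
  matches=11, q=4, ix=1
  matches=13, q=4, ix=2
  matches=16, q=4, ix=3
  matches=20, q=4, ix=4
  matches=20, q=5, ix=0
  matches=21, q=5, ix=1
  matches=23, q=5, ix=2
  matches=26, q=5, ix=3
  matches=30, q=5, ix=4
  matches=35, q=5, ix=5
  matches=35, q=6, ix=0
  matches=36, q=6, ix=1
  matches=38, q=6, ix=2
  matches=41, q=6, ix=3
  matches=45, q=6, ix=4
  matches=50, q=6, ix=5
  matches=56, q=6, ix=6

Final answer: 56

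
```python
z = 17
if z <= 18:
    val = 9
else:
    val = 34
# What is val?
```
Trace:
  z=17
  z=17, val=9

Final answer: 9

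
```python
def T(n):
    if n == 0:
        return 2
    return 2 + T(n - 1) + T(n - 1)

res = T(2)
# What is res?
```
Call trace (a repeated sub-call is expanded the first time; later identical calls just restate its return value):
T(n=2)
  T(n=1)
    T(n=0)
    -> return 2
    T(n=0)
    -> return 2
  -> return 6
  T(n=1) -> return 6  (same call as traced above)
-> return 14

Final answer: 14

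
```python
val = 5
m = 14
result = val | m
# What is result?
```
Trace:
  val=5
  val=5, m=14
  val=5, m=14, result=15

Final answer: 15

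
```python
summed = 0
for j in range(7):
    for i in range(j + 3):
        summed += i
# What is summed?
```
Trace:
  summed=0
  summed=0, j=0, i=0
  summed=1, j=0, i=1
  summed=3, j=0, i=2
  summed=3, j=1, i=0
  summed=4, j=1, i=1
  summed=6, j=1, i=2
  summed=9, j=1, i=3
  summed=9, j=2, i=0
  summed=10, j=2, i=1
  summed=12, j=2, i=2
  summed=15, j=2, i=3
  summed=19, j=2, i=4
  summed=19, j=3, i=0
  summed=20, j=3, i=1
  summed=22, j=3, i=2
  summed=25, j=3, i=3
  summed=29, j=3, i=4
  summed=34, j=3, i=5
  summed=34, j=4, i=0
  summed=35, j=4, i=1
  summed=37, j=4, i=2
  summed=40, j=4, i=3
  summed=44, j=4, i=4
  summed=49, j=4, i=5
  summed=55, j=4, i=6
  summed=55, j=5, i=0
  summed=56, j=5, i=1
  summed=58, j=5, i=2
  summed=61, j=5, i=3
  summed=65, j=5, i=4
  summed=70, j=5, i=5
  summed=76, j=5, i=6
  summed=83, j=5, i=7
  summed=83, j=6, i=0
  summed=84, j=6, i=1
  summed=86, j=6, i=2
  summed=89, j=6, i=3
  summed=93, j=6, i=4
  summed=98, j=6, i=5
  summed=104, j=6, i=6
  summed=111, j=6, i=7
  summed=119, j=6, i=8

Final answer: 119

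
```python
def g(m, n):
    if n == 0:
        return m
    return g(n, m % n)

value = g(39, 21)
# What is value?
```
Call trace:
g(m=39, n=21)
  g(m=21, n=18)
    g(m=18, n=3)
      g(m=3, n=0)
      -> return 3
    -> return 3
  -> return 3
-> return 3

Final answer: 3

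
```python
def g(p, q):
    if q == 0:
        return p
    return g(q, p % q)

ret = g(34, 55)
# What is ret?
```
Call trace:
g(p=34, q=55)
  g(p=55, q=34)
    g(p=34, q=21)
      g(p=21, q=13)
        g(p=13, q=8)
          g(p=8, q=5)
            g(p=5, q=3)
              g(p=3, q=2)
                g(p=2, q=1)
                  g(p=1, q=0)
                  -> return 1
                -> return 1
              -> return 1
            -> return 1
          -> return 1
        -> return 1
      -> return 1
    -> return 1
  -> return 1
-> return 1

Final answer: 1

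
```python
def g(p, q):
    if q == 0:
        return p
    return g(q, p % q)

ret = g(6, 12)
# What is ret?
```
Call trace:
g(p=6, q=12)
  g(p=12, q=6)
    g(p=6, q=0)
    -> return 6
  -> return 6
-> return 6

Final answer: 6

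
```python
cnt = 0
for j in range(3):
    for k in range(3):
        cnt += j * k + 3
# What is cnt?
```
Trace:
  cnt=0
  cnt=3, j=0, k=0
  cnt=6, j=0, k=1
  cnt=9, j=0, k=2
  cnt=12, j=1, k=0
  cnt=16, j=1, k=1
  cnt=21, j=1, k=2
  cnt=24, j=2, k=0
  cnt=29, j=2, k=1
  cnt=36, j=2, k=2

Final answer: 36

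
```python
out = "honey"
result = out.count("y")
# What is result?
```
Trace:
  out='honey'
  out='honey', result=1

Final answer: 1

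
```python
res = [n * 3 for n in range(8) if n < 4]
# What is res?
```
Trace:
  n=0
  n=1
  n=2
  n=3
  n=4
  n=5
  n=6
  n=7
  res=[0, 3, 6, 9]

Final answer: [0, 3, 6, 9]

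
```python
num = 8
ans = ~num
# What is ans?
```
Trace:
  num=8
  num=8, ans=-9

Final answer: -9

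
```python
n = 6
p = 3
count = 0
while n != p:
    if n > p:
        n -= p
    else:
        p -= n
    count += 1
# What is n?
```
Trace:
  n=6
  n=6, p=3
  n=6, p=3, count=0
  n=3, p=3, count=1

Final answer: 3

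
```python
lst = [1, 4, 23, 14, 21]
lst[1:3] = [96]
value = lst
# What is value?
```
Trace:
  lst=[1, 4, 23, 14, 21]
  lst=[1, 96, 14, 21]
  lst=[1, 96, 14, 21], value=[1, 96, 14, 21]

Final answer: [1, 96, 14, 21]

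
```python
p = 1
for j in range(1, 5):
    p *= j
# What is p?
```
Trace:
  p=1
  p=1, j=1
  p=2, j=2
  p=6, j=3
  p=24, j=4

Final answer: 24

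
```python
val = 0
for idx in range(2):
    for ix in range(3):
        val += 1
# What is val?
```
Trace:
  val=0
  val=1, idx=0, ix=0
  val=2, idx=0, ix=1
  val=3, idx=0, ix=2
  val=4, idx=1, ix=0
  val=5, idx=1, ix=1
  val=6, idx=1, ix=2

Final answer: 6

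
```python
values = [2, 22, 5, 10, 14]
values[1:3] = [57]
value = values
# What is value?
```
Trace:
  values=[2, 22, 5, 10, 14]
  values=[2, 57, 10, 14]
  values=[2, 57, 10, 14], value=[2, 57, 10, 14]

Final answer: [2, 57, 10, 14]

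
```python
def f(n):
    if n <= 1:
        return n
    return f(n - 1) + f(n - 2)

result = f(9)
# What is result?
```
Call trace (a repeated sub-call is expanded the first time; later identical calls just restate its return value):
f(n=9)
  f(n=8)
    f(n=7)
      f(n=6)
        f(n=5)
          f(n=4)
            f(n=3)
              f(n=2)
                f(n=1)
                -> return 1
                f(n=0)
                -> return 0
              -> return 1
              f(n=1)
              -> return 1
            -> return 2
            f(n=2) -> return 1  (same call as traced above)
          -> return 3
          f(n=3) -> return 2  (same call as traced above)
        -> return 5
        f(n=4) -> return 3  (same call as traced above)
      -> return 8
      f(n=5) -> return 5  (same call as traced above)
    -> return 13
    f(n=6) -> return 8  (same call as traced above)
  -> return 21
  f(n=7) -> return 13  (same call as traced above)
-> return 34

Final answer: 34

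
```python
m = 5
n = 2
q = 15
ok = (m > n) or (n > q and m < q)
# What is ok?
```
Trace:
  m=5
  m=5, n=2
  m=5, n=2, q=15
  m=5, n=2, q=15, ok=True

Final answer: True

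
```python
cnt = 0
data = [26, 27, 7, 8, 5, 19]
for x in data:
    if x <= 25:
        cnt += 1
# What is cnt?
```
Trace:
  cnt=0
  cnt=0, x=26
  cnt=0, x=27
  cnt=1, x=7
  cnt=2, x=8
  cnt=3, x=5
  cnt=4, x=19

Final answer: 4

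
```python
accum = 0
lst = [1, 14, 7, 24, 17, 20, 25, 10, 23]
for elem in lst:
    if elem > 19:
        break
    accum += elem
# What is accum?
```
Trace:
  accum=0
  accum=1, elem=1
  accum=15, elem=14
  accum=22, elem=7
  accum=22, elem=24

Final answer: 22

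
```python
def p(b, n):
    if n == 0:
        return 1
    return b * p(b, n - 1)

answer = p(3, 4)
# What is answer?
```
Call trace:
p(b=3, n=4)
  p(b=3, n=3)
    p(b=3, n=2)
      p(b=3, n=1)
        p(b=3, n=0)
        -> return 1
      -> return 3
    -> return 9
  -> return 27
-> return 81

Final answer: 81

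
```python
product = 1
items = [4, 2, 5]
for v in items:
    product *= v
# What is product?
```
Trace:
  product=1
  product=4, v=4
  product=8, v=2
  product=40, v=5

Final answer: 40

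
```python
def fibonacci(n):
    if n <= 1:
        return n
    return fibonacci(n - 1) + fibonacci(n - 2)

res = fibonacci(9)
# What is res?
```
Call trace (a repeated sub-call is expanded the first time; later identical calls just restate its return value):
fibonacci(n=9)
  fibonacci(n=8)
    fibonacci(n=7)
      fibonacci(n=6)
        fibonacci(n=5)
          fibonacci(n=4)
            fibonacci(n=3)
              fibonacci(n=2)
                fibonacci(n=1)
                -> return 1
                fibonacci(n=0)
                -> return 0
              -> return 1
              fibonacci(n=1)
              -> return 1
            -> return 2
            fibonacci(n=2) -> return 1  (same call as traced above)
          -> return 3
          fibonacci(n=3) -> return 2  (same call as traced above)
        -> return 5
        fibonacci(n=4) -> return 3  (same call as traced above)
      -> return 8
      fibonacci(n=5) -> return 5  (same call as traced above)
    -> return 13
    fibonacci(n=6) -> return 8  (same call as traced above)
  -> return 21
  fibonacci(n=7) -> return 13  (same call as traced above)
-> return 34

Final answer: 34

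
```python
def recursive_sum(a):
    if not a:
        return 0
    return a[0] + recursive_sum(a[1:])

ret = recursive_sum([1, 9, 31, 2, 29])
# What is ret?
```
Call trace:
recursive_sum(a=[1, 9, 31, 2, 29])
  recursive_sum(a=[9, 31, 2, 29])
    recursive_sum(a=[31, 2, 29])
      recursive_sum(a=[2, 29])
        recursive_sum(a=[29])
          recursive_sum(a=[])
          -> return 0
        -> return 29
      -> return 31
    -> return 62
  -> return 71
-> return 72

Final answer: 72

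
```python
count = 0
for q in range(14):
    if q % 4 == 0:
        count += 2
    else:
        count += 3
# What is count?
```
Trace:
  count=0
  count=2, q=0
  count=5, q=1
  count=8, q=2
  count=11, q=3
  count=13, q=4
  count=16, q=5
  count=19, q=6
  count=22, q=7
  count=24, q=8
  count=27, q=9
  count=30, q=10
  count=33, q=11
  count=35, q=12
  count=38, q=13

Final answer: 38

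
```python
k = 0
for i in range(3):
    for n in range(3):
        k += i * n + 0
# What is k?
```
Trace:
  k=0
  k=0, i=0, n=0
  k=0, i=0, n=1
  k=0, i=0, n=2
  k=0, i=1, n=0
  k=1, i=1, n=1
  k=3, i=1, n=2
  k=3, i=2, n=0
  k=5, i=2, n=1
  k=9, i=2, n=2

Final answer: 9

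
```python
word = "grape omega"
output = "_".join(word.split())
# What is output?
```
Trace:
  word='grape omega'
  word='grape omega', output='grape_omega'

Final answer: 'grape_omega'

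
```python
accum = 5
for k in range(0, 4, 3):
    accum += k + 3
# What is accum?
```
Trace:
  accum=5
  accum=8, k=0
  accum=14, k=3

Final answer: 14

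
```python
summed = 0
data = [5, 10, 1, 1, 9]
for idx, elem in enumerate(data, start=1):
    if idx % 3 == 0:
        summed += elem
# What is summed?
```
Trace:
  summed=0
  summed=0, idx=1, elem=5
  summed=0, idx=2, elem=10
  summed=1, idx=3, elem=1
  summed=1, idx=4, elem=1
  summed=1, idx=5, elem=9

Final answer: 1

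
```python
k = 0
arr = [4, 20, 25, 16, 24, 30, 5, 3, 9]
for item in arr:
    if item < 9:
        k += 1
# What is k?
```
Trace:
  k=0
  k=1, item=4
  k=1, item=20
  k=1, item=25
  k=1, item=16
  k=1, item=24
  k=1, item=30
  k=2, item=5
  k=3, item=3
  k=3, item=9

Final answer: 3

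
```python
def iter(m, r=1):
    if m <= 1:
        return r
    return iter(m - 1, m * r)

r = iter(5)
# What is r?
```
Call trace:
iter(m=5, r=1)
  iter(m=4, r=5)
    iter(m=3, r=20)
      iter(m=2, r=60)
        iter(m=1, r=120)
        -> return 120
      -> return 120
    -> return 120
  -> return 120
-> return 120

Final answer: 120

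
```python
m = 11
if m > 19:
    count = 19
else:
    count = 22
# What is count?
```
Trace:
  m=11
  m=11, count=22

Final answer: 22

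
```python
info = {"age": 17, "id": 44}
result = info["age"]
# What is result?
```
Trace:
  info={'age': 17, 'id': 44}
  info={'age': 17, 'id': 44}, result=17

Final answer: 17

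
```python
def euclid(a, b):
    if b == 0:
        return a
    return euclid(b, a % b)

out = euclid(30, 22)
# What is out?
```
Call trace:
euclid(a=30, b=22)
  euclid(a=22, b=8)
    euclid(a=8, b=6)
      euclid(a=6, b=2)
        euclid(a=2, b=0)
        -> return 2
      -> return 2
    -> return 2
  -> return 2
-> return 2

Final answer: 2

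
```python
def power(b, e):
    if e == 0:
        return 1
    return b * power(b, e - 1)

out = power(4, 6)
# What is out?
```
Call trace:
power(b=4, e=6)
  power(b=4, e=5)
    power(b=4, e=4)
      power(b=4, e=3)
        power(b=4, e=2)
          power(b=4, e=1)
            power(b=4, e=0)
            -> return 1
          -> return 4
        -> return 16
      -> return 64
    -> return 256
  -> return 1024
-> return 4096

Final answer: 4096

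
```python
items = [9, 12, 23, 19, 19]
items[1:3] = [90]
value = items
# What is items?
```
Trace:
  items=[9, 12, 23, 19, 19]
  items=[9, 90, 19, 19]
  items=[9, 90, 19, 19], value=[9, 90, 19, 19]

Final answer: [9, 90, 19, 19]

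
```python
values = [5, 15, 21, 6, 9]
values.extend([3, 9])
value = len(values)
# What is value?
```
Trace:
  values=[5, 15, 21, 6, 9]
  values=[5, 15, 21, 6, 9, 3, 9]
  values=[5, 15, 21, 6, 9, 3, 9], value=7

Final answer: 7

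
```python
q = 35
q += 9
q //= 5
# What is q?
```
Trace:
  q=35
  q=44
  q=8

Final answer: 8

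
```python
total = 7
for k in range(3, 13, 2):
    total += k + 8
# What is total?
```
Trace:
  total=7
  total=18, k=3
  total=31, k=5
  total=46, k=7
  total=63, k=9
  total=82, k=11

Final answer: 82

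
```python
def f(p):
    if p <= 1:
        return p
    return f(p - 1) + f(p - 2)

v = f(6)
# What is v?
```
Call trace (a repeated sub-call is expanded the first time; later identical calls just restate its return value):
f(p=6)
  f(p=5)
    f(p=4)
      f(p=3)
        f(p=2)
          f(p=1)
          -> return 1
          f(p=0)
          -> return 0
        -> return 1
        f(p=1)
        -> return 1
      -> return 2
      f(p=2) -> return 1  (same call as traced above)
    -> return 3
    f(p=3) -> return 2  (same call as traced above)
  -> return 5
  f(p=4) -> return 3  (same call as traced above)
-> return 8

Final answer: 8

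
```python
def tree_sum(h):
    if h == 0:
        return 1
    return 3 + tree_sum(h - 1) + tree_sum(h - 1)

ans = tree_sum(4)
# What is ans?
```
Call trace (a repeated sub-call is expanded the first time; later identical calls just restate its return value):
tree_sum(h=4)
  tree_sum(h=3)
    tree_sum(h=2)
      tree_sum(h=1)
        tree_sum(h=0)
        -> return 1
        tree_sum(h=0)
        -> return 1
      -> return 5
      tree_sum(h=1) -> return 5  (same call as traced above)
    -> return 13
    tree_sum(h=2) -> return 13  (same call as traced above)
  -> return 29
  tree_sum(h=3) -> return 29  (same call as traced above)
-> return 61

Final answer: 61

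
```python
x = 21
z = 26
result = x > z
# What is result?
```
Trace:
  x=21
  x=21, z=26
  x=21, z=26, result=False

Final answer: False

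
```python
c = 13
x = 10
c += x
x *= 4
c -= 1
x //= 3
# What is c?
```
Trace:
  c=13
  c=13, x=10
  c=23, x=10
  c=23, x=40
  c=22, x=40
  c=22, x=13

Final answer: 22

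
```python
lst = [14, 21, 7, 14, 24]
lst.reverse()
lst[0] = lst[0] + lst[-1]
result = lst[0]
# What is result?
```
Trace:
  lst=[14, 21, 7, 14, 24]
  lst=[24, 14, 7, 21, 14]
  lst=[38, 14, 7, 21, 14]
  lst=[38, 14, 7, 21, 14], result=38

Final answer: 38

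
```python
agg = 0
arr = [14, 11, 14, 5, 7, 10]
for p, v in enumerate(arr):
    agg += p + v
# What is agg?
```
Trace:
  agg=0
  agg=14, p=0, v=14
  agg=26, p=1, v=11
  agg=42, p=2, v=14
  agg=50, p=3, v=5
  agg=61, p=4, v=7
  agg=76, p=5, v=10

Final answer: 76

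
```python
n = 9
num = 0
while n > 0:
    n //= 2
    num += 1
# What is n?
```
Trace:
  n=9
  n=9, num=0
  n=4, num=1
  n=2, num=2
  n=1, num=3
  n=0, num=4

Final answer: 0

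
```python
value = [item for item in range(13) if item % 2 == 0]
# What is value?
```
Trace:
  item=0
  item=1
  item=2
  item=3
  item=4
  item=5
  item=6
  item=7
  item=8
  item=9
  item=10
  item=11
  item=12
  value=[0, 2, 4, 6, 8, 10, 12]

Final answer: [0, 2, 4, 6, 8, 10, 12]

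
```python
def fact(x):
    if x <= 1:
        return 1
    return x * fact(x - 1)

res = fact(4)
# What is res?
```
Call trace:
fact(x=4)
  fact(x=3)
    fact(x=2)
      fact(x=1)
      -> return 1
    -> return 2
  -> return 6
-> return 24

Final answer: 24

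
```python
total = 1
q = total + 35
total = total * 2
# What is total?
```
Trace:
  total=1
  total=1, q=36
  total=2, q=36

Final answer: 2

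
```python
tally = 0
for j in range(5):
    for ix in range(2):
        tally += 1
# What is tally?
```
Trace:
  tally=0
  tally=1, j=0, ix=0
  tally=2, j=0, ix=1
  tally=3, j=1, ix=0
  tally=4, j=1, ix=1
  tally=5, j=2, ix=0
  tally=6, j=2, ix=1
  tally=7, j=3, ix=0
  tally=8, j=3, ix=1
  tally=9, j=4, ix=0
  tally=10, j=4, ix=1

Final answer: 10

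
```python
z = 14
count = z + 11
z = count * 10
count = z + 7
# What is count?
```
Trace:
  z=14
  z=14, count=25
  z=250, count=25
  z=250, count=257

Final answer: 257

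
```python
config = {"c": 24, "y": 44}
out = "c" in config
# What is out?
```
Trace:
  config={'c': 24, 'y': 44}
  config={'c': 24, 'y': 44}, out=True

Final answer: True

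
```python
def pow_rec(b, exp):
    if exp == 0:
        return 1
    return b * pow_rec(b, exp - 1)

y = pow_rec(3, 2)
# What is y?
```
Call trace:
pow_rec(b=3, exp=2)
  pow_rec(b=3, exp=1)
    pow_rec(b=3, exp=0)
    -> return 1
  -> return 3
-> return 9

Final answer: 9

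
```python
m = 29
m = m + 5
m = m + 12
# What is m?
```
Trace:
  m=29
  m=34
  m=46

Final answer: 46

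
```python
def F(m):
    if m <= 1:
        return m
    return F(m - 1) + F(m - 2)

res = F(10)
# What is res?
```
Call trace (a repeated sub-call is expanded the first time; later identical calls just restate its return value):
F(m=10)
  F(m=9)
    F(m=8)
      F(m=7)
        F(m=6)
          F(m=5)
            F(m=4)
              F(m=3)
                F(m=2)
                  F(m=1)
                  -> return 1
                  F(m=0)
                  -> return 0
                -> return 1
                F(m=1)
                -> return 1
              -> return 2
              F(m=2) -> return 1  (same call as traced above)
            -> return 3
            F(m=3) -> return 2  (same call as traced above)
          -> return 5
          F(m=4) -> return 3  (same call as traced above)
        -> return 8
        F(m=5) -> return 5  (same call as traced above)
      -> return 13
      F(m=6) -> return 8  (same call as traced above)
    -> return 21
    F(m=7) -> return 13  (same call as traced above)
  -> return 34
  F(m=8) -> return 21  (same call as traced above)
-> return 55

Final answer: 55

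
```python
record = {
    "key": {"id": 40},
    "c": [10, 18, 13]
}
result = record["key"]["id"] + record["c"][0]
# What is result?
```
Trace:
  record={'key': {'id': 40}, 'c': [10, 18, 13]}
  record={'key': {'id': 40}, 'c': [10, 18, 13]}, result=50

Final answer: 50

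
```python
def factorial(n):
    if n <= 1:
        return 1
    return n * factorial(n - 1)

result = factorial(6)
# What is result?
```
Call trace:
factorial(n=6)
  factorial(n=5)
    factorial(n=4)
      factorial(n=3)
        factorial(n=2)
          factorial(n=1)
          -> return 1
        -> return 2
      -> return 6
    -> return 24
  -> return 120
-> return 720

Final answer: 720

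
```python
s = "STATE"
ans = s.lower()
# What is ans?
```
Trace:
  s='STATE'
  s='STATE', ans='state'

Final answer: 'state'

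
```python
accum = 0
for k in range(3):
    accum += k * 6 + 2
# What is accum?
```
Trace:
  accum=0
  accum=2, k=0
  accum=10, k=1
  accum=24, k=2

Final answer: 24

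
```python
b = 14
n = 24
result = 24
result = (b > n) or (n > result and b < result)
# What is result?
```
Trace:
  b=14
  b=14, n=24
  b=14, n=24, result=24
  b=14, n=24, result=False

Final answer: False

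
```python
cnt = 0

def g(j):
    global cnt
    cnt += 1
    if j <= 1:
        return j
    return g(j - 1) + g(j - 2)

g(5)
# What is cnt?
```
Call trace (a repeated sub-call is expanded the first time; later identical calls just restate its return value):
g(j=5)
  g(j=4)
    g(j=3)
      g(j=2)
        g(j=1)
        -> return 1
        g(j=0)
        -> return 0
      -> return 1
      g(j=1)
      -> return 1
    -> return 2
    g(j=2) -> return 1  (same call as traced above)
  -> return 3
  g(j=3) -> return 2  (same call as traced above)
-> return 5

cnt is incremented once per call, so count the calls in each subtree. Let C(j) = number of calls made by g(j).
C(0) = C(1) = 1 (base case, no recursion); C(j) = 1 + C(j - 1) + C(j - 2) otherwise.
C(2) = 1 + C(1) + C(0) = 1 + 1 + 1 = 3
C(3) = 1 + C(2) + C(1) = 1 + 3 + 1 = 5
C(4) = 1 + C(3) + C(2) = 1 + 5 + 3 = 9
C(5) = 1 + C(4) + C(3) = 1 + 9 + 5 = 15
cnt = C(5) = 15

Final answer: 15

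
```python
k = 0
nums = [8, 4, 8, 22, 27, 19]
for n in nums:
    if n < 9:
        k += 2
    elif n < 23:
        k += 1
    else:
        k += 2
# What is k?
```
Trace:
  k=0
  k=2, n=8
  k=4, n=4
  k=6, n=8
  k=7, n=22
  k=9, n=27
  k=10, n=19

Final answer: 10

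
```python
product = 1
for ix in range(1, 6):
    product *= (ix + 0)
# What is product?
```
Trace:
  product=1
  product=1, ix=1
  product=2, ix=2
  product=6, ix=3
  product=24, ix=4
  product=120, ix=5

Final answer: 120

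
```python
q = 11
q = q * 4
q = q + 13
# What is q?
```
Trace:
  q=11
  q=44
  q=57

Final answer: 57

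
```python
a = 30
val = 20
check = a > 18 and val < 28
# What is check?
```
Trace:
  a=30
  a=30, val=20
  a=30, val=20, check=True

Final answer: True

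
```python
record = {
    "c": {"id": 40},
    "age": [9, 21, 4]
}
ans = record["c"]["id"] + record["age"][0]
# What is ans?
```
Trace:
  record={'c': {'id': 40}, 'age': [9, 21, 4]}
  record={'c': {'id': 40}, 'age': [9, 21, 4]}, ans=49

Final answer: 49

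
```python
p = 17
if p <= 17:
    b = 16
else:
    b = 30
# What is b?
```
Trace:
  p=17
  p=17, b=16

Final answer: 16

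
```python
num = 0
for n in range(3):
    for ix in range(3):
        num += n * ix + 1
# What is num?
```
Trace:
  num=0
  num=1, n=0, ix=0
  num=2, n=0, ix=1
  num=3, n=0, ix=2
  num=4, n=1, ix=0
  num=6, n=1, ix=1
  num=9, n=1, ix=2
  num=10, n=2, ix=0
  num=13, n=2, ix=1
  num=18, n=2, ix=2

Final answer: 18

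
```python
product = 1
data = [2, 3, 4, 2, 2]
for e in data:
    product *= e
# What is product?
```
Trace:
  product=1
  product=2, e=2
  product=6, e=3
  product=24, e=4
  product=48, e=2
  product=96, e=2

Final answer: 96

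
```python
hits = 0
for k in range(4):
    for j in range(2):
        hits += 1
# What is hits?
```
Trace:
  hits=0
  hits=1, k=0, j=0
  hits=2, k=0, j=1
  hits=3, k=1, j=0
  hits=4, k=1, j=1
  hits=5, k=2, j=0
  hits=6, k=2, j=1
  hits=7, k=3, j=0
  hits=8, k=3, j=1

Final answer: 8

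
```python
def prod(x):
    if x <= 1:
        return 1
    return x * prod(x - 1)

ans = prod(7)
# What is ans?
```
Call trace:
prod(x=7)
  prod(x=6)
    prod(x=5)
      prod(x=4)
        prod(x=3)
          prod(x=2)
            prod(x=1)
            -> return 1
          -> return 2
        -> return 6
      -> return 24
    -> return 120
  -> return 720
-> return 5040

Final answer: 5040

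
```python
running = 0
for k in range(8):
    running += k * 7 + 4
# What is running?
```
Trace:
  running=0
  running=4, k=0
  running=15, k=1
  running=33, k=2
  running=58, k=3
  running=90, k=4
  running=129, k=5
  running=175, k=6
  running=228, k=7

Final answer: 228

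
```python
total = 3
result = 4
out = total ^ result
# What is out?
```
Trace:
  total=3
  total=3, result=4
  total=3, result=4, out=7

Final answer: 7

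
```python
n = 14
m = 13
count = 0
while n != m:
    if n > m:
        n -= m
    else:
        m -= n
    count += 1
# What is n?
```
Trace:
  n=14
  n=14, m=13
  n=14, m=13, count=0
  n=1, m=13, count=1
  n=1, m=12, count=2
  n=1, m=11, count=3
  n=1, m=10, count=4
  n=1, m=9, count=5
  n=1, m=8, count=6
  n=1, m=7, count=7
  n=1, m=6, count=8
  n=1, m=5, count=9
  n=1, m=4, count=10
  n=1, m=3, count=11
  n=1, m=2, count=12
  n=1, m=1, count=13

Final answer: 1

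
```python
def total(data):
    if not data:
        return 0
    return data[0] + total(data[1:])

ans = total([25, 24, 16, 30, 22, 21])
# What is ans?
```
Call trace:
total(data=[25, 24, 16, 30, 22, 21])
  total(data=[24, 16, 30, 22, 21])
    total(data=[16, 30, 22, 21])
      total(data=[30, 22, 21])
        total(data=[22, 21])
          total(data=[21])
            total(data=[])
            -> return 0
          -> return 21
        -> return 43
      -> return 73
    -> return 89
  -> return 113
-> return 138

Final answer: 138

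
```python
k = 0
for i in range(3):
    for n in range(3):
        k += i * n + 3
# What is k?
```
Trace:
  k=0
  k=3, i=0, n=0
  k=6, i=0, n=1
  k=9, i=0, n=2
  k=12, i=1, n=0
  k=16, i=1, n=1
  k=21, i=1, n=2
  k=24, i=2, n=0
  k=29, i=2, n=1
  k=36, i=2, n=2

Final answer: 36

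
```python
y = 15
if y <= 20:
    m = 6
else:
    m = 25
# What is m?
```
Trace:
  y=15
  y=15, m=6

Final answer: 6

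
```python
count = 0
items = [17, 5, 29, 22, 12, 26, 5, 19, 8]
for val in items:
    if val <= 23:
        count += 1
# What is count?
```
Trace:
  count=0
  count=1, val=17
  count=2, val=5
  count=2, val=29
  count=3, val=22
  count=4, val=12
  count=4, val=26
  count=5, val=5
  count=6, val=19
  count=7, val=8

Final answer: 7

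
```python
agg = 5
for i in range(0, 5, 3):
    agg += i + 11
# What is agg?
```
Trace:
  agg=5
  agg=16, i=0
  agg=30, i=3

Final answer: 30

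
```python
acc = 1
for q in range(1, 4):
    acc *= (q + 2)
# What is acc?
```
Trace:
  acc=1
  acc=3, q=1
  acc=12, q=2
  acc=60, q=3

Final answer: 60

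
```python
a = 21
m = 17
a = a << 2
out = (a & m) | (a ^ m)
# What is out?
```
Trace:
  a=21
  a=21, m=17
  a=84, m=17
  a=84, m=17, out=85

Final answer: 85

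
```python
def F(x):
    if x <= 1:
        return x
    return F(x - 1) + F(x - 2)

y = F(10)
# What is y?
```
Call trace (a repeated sub-call is expanded the first time; later identical calls just restate its return value):
F(x=10)
  F(x=9)
    F(x=8)
      F(x=7)
        F(x=6)
          F(x=5)
            F(x=4)
              F(x=3)
                F(x=2)
                  F(x=1)
                  -> return 1
                  F(x=0)
                  -> return 0
                -> return 1
                F(x=1)
                -> return 1
              -> return 2
              F(x=2) -> return 1  (same call as traced above)
            -> return 3
            F(x=3) -> return 2  (same call as traced above)
          -> return 5
          F(x=4) -> return 3  (same call as traced above)
        -> return 8
        F(x=5) -> return 5  (same call as traced above)
      -> return 13
      F(x=6) -> return 8  (same call as traced above)
    -> return 21
    F(x=7) -> return 13  (same call as traced above)
  -> return 34
  F(x=8) -> return 21  (same call as traced above)
-> return 55

Final answer: 55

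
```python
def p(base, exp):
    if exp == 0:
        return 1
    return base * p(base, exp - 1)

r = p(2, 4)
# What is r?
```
Call trace:
p(base=2, exp=4)
  p(base=2, exp=3)
    p(base=2, exp=2)
      p(base=2, exp=1)
        p(base=2, exp=0)
        -> return 1
      -> return 2
    -> return 4
  -> return 8
-> return 16

Final answer: 16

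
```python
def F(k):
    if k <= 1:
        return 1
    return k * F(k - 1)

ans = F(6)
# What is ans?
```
Call trace:
F(k=6)
  F(k=5)
    F(k=4)
      F(k=3)
        F(k=2)
          F(k=1)
          -> return 1
        -> return 2
      -> return 6
    -> return 24
  -> return 120
-> return 720

Final answer: 720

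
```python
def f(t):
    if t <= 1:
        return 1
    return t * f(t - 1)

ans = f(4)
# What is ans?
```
Call trace:
f(t=4)
  f(t=3)
    f(t=2)
      f(t=1)
      -> return 1
    -> return 2
  -> return 6
-> return 24

Final answer: 24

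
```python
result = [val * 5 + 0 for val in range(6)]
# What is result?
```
Trace:
  val=0
  val=1
  val=2
  val=3
  val=4
  val=5
  result=[0, 5, 10, 15, 20, 25]

Final answer: [0, 5, 10, 15, 20, 25]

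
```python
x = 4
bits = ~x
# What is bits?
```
Trace:
  x=4
  x=4, bits=-5

Final answer: -5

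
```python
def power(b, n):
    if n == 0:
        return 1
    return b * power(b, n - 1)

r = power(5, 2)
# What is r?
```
Call trace:
power(b=5, n=2)
  power(b=5, n=1)
    power(b=5, n=0)
    -> return 1
  -> return 5
-> return 25

Final answer: 25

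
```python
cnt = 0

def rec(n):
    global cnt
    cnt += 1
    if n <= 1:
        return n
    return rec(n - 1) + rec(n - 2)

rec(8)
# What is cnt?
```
Call trace (a repeated sub-call is expanded the first time; later identical calls just restate its return value):
rec(n=8)
  rec(n=7)
    rec(n=6)
      rec(n=5)
        rec(n=4)
          rec(n=3)
            rec(n=2)
              rec(n=1)
              -> return 1
              rec(n=0)
              -> return 0
            -> return 1
            rec(n=1)
            -> return 1
          -> return 2
          rec(n=2) -> return 1  (same call as traced above)
        -> return 3
        rec(n=3) -> return 2  (same call as traced above)
      -> return 5
      rec(n=4) -> return 3  (same call as traced above)
    -> return 8
    rec(n=5) -> return 5  (same call as traced above)
  -> return 13
  rec(n=6) -> return 8  (same call as traced above)
-> return 21

cnt is incremented once per call, so count the calls in each subtree. Let C(n) = number of calls made by rec(n).
C(0) = C(1) = 1 (base case, no recursion); C(n) = 1 + C(n - 1) + C(n - 2) otherwise.
C(2) = 1 + C(1) + C(0) = 1 + 1 + 1 = 3
C(3) = 1 + C(2) + C(1) = 1 + 3 + 1 = 5
C(4) = 1 + C(3) + C(2) = 1 + 5 + 3 = 9
C(5) = 1 + C(4) + C(3) = 1 + 9 + 5 = 15
C(6) = 1 + C(5) + C(4) = 1 + 15 + 9 = 25
C(7) = 1 + C(6) + C(5) = 1 + 25 + 15 = 41
C(8) = 1 + C(7) + C(6) = 1 + 41 + 25 = 67
cnt = C(8) = 67

Final answer: 67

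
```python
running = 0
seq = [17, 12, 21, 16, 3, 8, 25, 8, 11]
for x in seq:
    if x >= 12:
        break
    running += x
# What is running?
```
Trace:
  running=0
  running=0, x=17

Final answer: 0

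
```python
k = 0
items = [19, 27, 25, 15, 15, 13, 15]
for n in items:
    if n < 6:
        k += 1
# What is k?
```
Trace:
  k=0
  k=0, n=19
  k=0, n=27
  k=0, n=25
  k=0, n=15
  k=0, n=15
  k=0, n=13
  k=0, n=15

Final answer: 0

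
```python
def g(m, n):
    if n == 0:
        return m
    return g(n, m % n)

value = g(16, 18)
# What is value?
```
Call trace:
g(m=16, n=18)
  g(m=18, n=16)
    g(m=16, n=2)
      g(m=2, n=0)
      -> return 2
    -> return 2
  -> return 2
-> return 2

Final answer: 2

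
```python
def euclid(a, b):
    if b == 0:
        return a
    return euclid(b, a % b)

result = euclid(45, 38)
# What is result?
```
Call trace:
euclid(a=45, b=38)
  euclid(a=38, b=7)
    euclid(a=7, b=3)
      euclid(a=3, b=1)
        euclid(a=1, b=0)
        -> return 1
      -> return 1
    -> return 1
  -> return 1
-> return 1

Final answer: 1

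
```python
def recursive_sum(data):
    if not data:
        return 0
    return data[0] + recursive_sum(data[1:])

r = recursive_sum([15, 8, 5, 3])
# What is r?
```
Call trace:
recursive_sum(data=[15, 8, 5, 3])
  recursive_sum(data=[8, 5, 3])
    recursive_sum(data=[5, 3])
      recursive_sum(data=[3])
        recursive_sum(data=[])
        -> return 0
      -> return 3
    -> return 8
  -> return 16
-> return 31

Final answer: 31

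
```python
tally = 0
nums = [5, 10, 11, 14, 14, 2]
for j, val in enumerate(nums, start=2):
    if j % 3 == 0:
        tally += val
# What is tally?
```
Trace:
  tally=0
  tally=0, j=2, val=5
  tally=10, j=3, val=10
  tally=10, j=4, val=11
  tally=10, j=5, val=14
  tally=24, j=6, val=14
  tally=24, j=7, val=2

Final answer: 24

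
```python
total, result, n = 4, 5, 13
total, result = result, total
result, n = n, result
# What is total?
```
Trace:
  total=4, result=5, n=13
  total=5, result=4, n=13
  total=5, result=13, n=4

Final answer: 5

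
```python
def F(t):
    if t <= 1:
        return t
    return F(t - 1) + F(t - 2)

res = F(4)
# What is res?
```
Call trace (a repeated sub-call is expanded the first time; later identical calls just restate its return value):
F(t=4)
  F(t=3)
    F(t=2)
      F(t=1)
      -> return 1
      F(t=0)
      -> return 0
    -> return 1
    F(t=1)
    -> return 1
  -> return 2
  F(t=2) -> return 1  (same call as traced above)
-> return 3

Final answer: 3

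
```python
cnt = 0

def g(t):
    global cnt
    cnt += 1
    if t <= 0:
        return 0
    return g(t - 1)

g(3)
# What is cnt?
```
Call trace:
g(t=3)
  g(t=2)
    g(t=1)
      g(t=0)
      -> return 0
    -> return 0
  -> return 0
-> return 0

cnt is incremented once per call. g is entered once for each t = 3, 2, 1, 0 (the t <= 0 call returns without recursing), i.e. 3 + 1 calls.
cnt = 4

Final answer: 4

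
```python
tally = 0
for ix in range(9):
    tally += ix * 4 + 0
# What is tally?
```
Trace:
  tally=0
  tally=0, ix=0
  tally=4, ix=1
  tally=12, ix=2
  tally=24, ix=3
  tally=40, ix=4
  tally=60, ix=5
  tally=84, ix=6
  tally=112, ix=7
  tally=144, ix=8

Final answer: 144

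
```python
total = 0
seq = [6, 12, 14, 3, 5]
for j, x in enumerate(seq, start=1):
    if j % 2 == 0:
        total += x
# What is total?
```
Trace:
  total=0
  total=0, j=1, x=6
  total=12, j=2, x=12
  total=12, j=3, x=14
  total=15, j=4, x=3
  total=15, j=5, x=5

Final answer: 15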